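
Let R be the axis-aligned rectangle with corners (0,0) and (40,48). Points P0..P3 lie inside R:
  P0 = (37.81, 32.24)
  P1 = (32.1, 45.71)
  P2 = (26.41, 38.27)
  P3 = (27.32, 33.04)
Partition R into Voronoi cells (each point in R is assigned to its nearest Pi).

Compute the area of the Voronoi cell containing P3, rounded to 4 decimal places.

Area of P3's cell: 1061.1389

1. box [0,40]×[0,48]: [(0, 0) (40, 0) (40, 48) (0, 48)]
2. ⊥bis P3·P0 via (32.565,32.64): [(0, 0) (30.0758, 0) (33.7364, 48) (0, 48)]  |A|=1531.4922
3. ⊥bis P3·P1 via (29.71,39.375): [(0, 0) (30.0758, 0) (32.9844, 38.1397) (6.8483, 48) (0, 48)]  |A|=1398.9295
4. ⊥bis P3·P2 via (26.865,35.655): [(0, 30.9806) (0, 0) (30.0758, 0) (32.8747, 36.7007)]  |A|=1061.1389
5. canonical 4-gon: [(0, 30.9806) (0, 0) (30.0758, 0) (32.8747, 36.7007)]
6. shoelace: 1061.1389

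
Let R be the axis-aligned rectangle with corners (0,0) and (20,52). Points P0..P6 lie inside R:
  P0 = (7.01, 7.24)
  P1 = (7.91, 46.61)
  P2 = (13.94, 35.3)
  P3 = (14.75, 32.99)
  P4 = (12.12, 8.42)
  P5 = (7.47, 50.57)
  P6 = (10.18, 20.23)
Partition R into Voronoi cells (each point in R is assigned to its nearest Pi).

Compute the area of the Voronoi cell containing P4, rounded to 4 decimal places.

Area of P4's cell: 152.9532

1. box [0,20]×[0,52]: [(0, 0) (20, 0) (20, 52) (0, 52)]
2. ⊥bis P4·P0 via (9.565,7.83): [(0, 49.2513) (11.3731, 0) (20, 0) (20, 52) (0, 52)]  |A|=759.9299
3. ⊥bis P4·P1 via (10.015,27.515): [(5.1434, 26.978) (11.3731, 0) (20, 0) (20, 28.6157)]  |A|=328.9349
4. ⊥bis P4·P2 via (13.03,21.86): [(6.2187, 22.3212) (11.3731, 0) (20, 0) (20, 21.3881)]  |A|=243.659
5. ⊥bis P4·P3 via (13.435,20.705): [(6.4185, 21.4561) (11.3731, 0) (20, 0) (20, 20.0023)]  |A|=228.3803
6. ⊥bis P4·P5 via (9.795,29.495): [(6.4185, 21.4561) (11.3731, 0) (20, 0) (20, 20.0023)]  |A|=228.3803
7. ⊥bis P4·P6 via (11.15,14.325): [(8.1779, 13.8368) (11.3731, 0) (20, 0) (20, 15.7788)]  |A|=152.9532
8. canonical 4-gon: [(8.1779, 13.8368) (11.3731, 0) (20, 0) (20, 15.7788)]
9. shoelace: 152.9532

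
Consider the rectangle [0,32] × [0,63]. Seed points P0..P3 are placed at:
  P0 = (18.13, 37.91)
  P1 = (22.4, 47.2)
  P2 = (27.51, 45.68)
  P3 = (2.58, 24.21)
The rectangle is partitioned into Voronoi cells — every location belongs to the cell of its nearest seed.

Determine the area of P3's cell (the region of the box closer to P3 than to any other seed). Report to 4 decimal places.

1. box [0,32]×[0,63]: [(0, 0) (32, 0) (32, 63) (0, 63)]
2. ⊥bis P3·P0 via (10.355,31.06): [(0, 42.8133) (0, 0) (32, 0) (32, 6.4921)]  |A|=788.887
3. ⊥bis P3·P1 via (12.49,35.705): [(0, 42.8133) (0, 0) (32, 0) (32, 6.4921)]  |A|=788.887
4. ⊥bis P3·P2 via (15.045,34.945): [(0, 42.8133) (0, 0) (32, 0) (32, 6.4921)]  |A|=788.887
5. canonical 4-gon: [(0, 42.8133) (0, 0) (32, 0) (32, 6.4921)]
6. shoelace: 788.887

Area of P3's cell: 788.8870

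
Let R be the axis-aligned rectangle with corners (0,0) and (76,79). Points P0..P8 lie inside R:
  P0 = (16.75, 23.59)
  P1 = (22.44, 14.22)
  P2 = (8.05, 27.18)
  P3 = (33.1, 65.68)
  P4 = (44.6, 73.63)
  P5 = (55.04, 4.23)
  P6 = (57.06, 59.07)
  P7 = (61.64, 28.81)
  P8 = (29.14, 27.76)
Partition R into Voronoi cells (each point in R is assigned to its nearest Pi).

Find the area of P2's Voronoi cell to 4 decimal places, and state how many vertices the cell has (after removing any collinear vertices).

1. box [0,76]×[0,79]: [(0, 0) (76, 0) (76, 79) (0, 79)]
2. ⊥bis P2·P0 via (12.4,25.385): [(0, 0) (1.925, 0) (34.5239, 79) (0, 79)]  |A|=1439.7328
3. ⊥bis P2·P1 via (15.245,20.7): [(0, 3.7729) (6.4262, 10.9082) (34.5239, 79) (0, 79)]  |A|=1417.1108
4. ⊥bis P2·P3 via (20.575,46.43): [(0, 59.8171) (0, 3.7729) (6.4262, 10.9082) (20.9763, 46.1689)]  |A|=649.1883
5. ⊥bis P2·P4 via (26.325,50.405): [(0, 59.8171) (0, 3.7729) (6.4262, 10.9082) (20.9763, 46.1689)]  |A|=649.1883
6. ⊥bis P2·P5 via (31.545,15.705): [(0, 59.8171) (0, 3.7729) (6.4262, 10.9082) (20.9763, 46.1689)]  |A|=649.1883
7. ⊥bis P2·P6 via (32.555,43.125): [(0, 59.8171) (0, 3.7729) (6.4262, 10.9082) (20.9763, 46.1689)]  |A|=649.1883
8. ⊥bis P2·P7 via (34.845,27.995): [(0, 59.8171) (0, 3.7729) (6.4262, 10.9082) (20.9763, 46.1689)]  |A|=649.1883
9. ⊥bis P2·P8 via (18.595,27.47): [(18.028, 48.0872) (0, 59.8171) (0, 3.7729) (6.4262, 10.9082) (18.2617, 39.5902)]  |A|=636.8864
10. canonical 5-gon: [(18.028, 48.0872) (0, 59.8171) (0, 3.7729) (6.4262, 10.9082) (18.2617, 39.5902)]
11. shoelace: 636.8864

Area of P2's cell: 636.8864 (5 vertices)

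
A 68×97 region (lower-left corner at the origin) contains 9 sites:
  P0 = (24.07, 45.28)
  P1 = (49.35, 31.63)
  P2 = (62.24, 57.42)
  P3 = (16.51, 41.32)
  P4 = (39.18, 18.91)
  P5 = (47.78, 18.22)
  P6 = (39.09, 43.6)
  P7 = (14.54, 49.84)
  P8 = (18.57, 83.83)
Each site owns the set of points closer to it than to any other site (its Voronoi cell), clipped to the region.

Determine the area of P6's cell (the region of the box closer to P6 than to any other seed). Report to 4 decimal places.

Area of P6's cell: 516.4201

1. box [0,68]×[0,97]: [(0, 0) (68, 0) (68, 97) (0, 97)]
2. ⊥bis P6·P0 via (31.58,44.44): [(26.6093, 0) (68, 0) (68, 97) (37.4589, 97)]  |A|=3488.6909
3. ⊥bis P6·P1 via (44.22,37.615): [(29.3953, 24.9082) (68, 57.9979) (68, 97) (37.4589, 97)]  |A|=1853.7149
4. ⊥bis P6·P2 via (50.665,50.51): [(35.1634, 76.4769) (29.3953, 24.9082) (53.5757, 45.6342)]  |A|=563.7025
5. ⊥bis P6·P3 via (27.8,42.46): [(35.1634, 76.4769) (29.4883, 25.7395) (29.5582, 25.0477) (53.5757, 45.6342)]  |A|=563.6413
6. ⊥bis P6·P4 via (39.135,31.255): [(35.1634, 76.4769) (30.1016, 31.2221) (36.79, 31.2465) (53.5757, 45.6342)]  |A|=542.5959
7. ⊥bis P6·P5 via (43.435,30.91): [(35.1634, 76.4769) (30.1016, 31.2221) (36.79, 31.2465) (53.5757, 45.6342)]  |A|=542.5959
8. ⊥bis P6·P7 via (26.815,46.72): [(35.1634, 76.4769) (30.1016, 31.2221) (36.79, 31.2465) (53.5757, 45.6342)]  |A|=542.5959
9. ⊥bis P6·P8 via (28.83,63.715): [(39.5252, 69.1703) (34.0327, 66.3688) (30.1016, 31.2221) (36.79, 31.2465) (53.5757, 45.6342)]  |A|=516.4201
10. canonical 5-gon: [(39.5252, 69.1703) (34.0327, 66.3688) (30.1016, 31.2221) (36.79, 31.2465) (53.5757, 45.6342)]
11. shoelace: 516.4201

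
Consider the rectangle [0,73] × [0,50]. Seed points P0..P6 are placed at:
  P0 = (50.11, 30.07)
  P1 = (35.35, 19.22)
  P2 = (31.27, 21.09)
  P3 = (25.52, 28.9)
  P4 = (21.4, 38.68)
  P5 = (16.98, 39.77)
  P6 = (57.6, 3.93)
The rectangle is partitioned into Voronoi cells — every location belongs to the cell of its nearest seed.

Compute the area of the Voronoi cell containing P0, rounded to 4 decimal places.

Area of P0's cell: 1027.8618

1. box [0,73]×[0,50]: [(0, 0) (73, 0) (73, 50) (0, 50)]
2. ⊥bis P0·P1 via (42.73,24.645): [(60.8464, 0) (73, 0) (73, 50) (24.0917, 50)]  |A|=1526.5479
3. ⊥bis P0·P2 via (40.69,25.58): [(38.1953, 30.8139) (60.8464, 0) (73, 0) (73, 50) (29.0503, 50)]  |A|=1478.9793
4. ⊥bis P0·P3 via (37.815,29.485): [(37.7026, 31.8476) (38.1953, 30.8139) (60.8464, 0) (73, 0) (73, 50) (36.8389, 50)]  |A|=1408.2885
5. ⊥bis P0·P4 via (35.755,34.375): [(37.3321, 39.6339) (37.7026, 31.8476) (38.1953, 30.8139) (60.8464, 0) (73, 0) (73, 50) (40.4409, 50)]  |A|=1389.6193
6. ⊥bis P0·P5 via (33.545,34.92): [(37.3321, 39.6339) (37.7026, 31.8476) (38.1953, 30.8139) (60.8464, 0) (73, 0) (73, 50) (40.4409, 50)]  |A|=1389.6193
7. ⊥bis P0·P6 via (53.855,17): [(37.3321, 39.6339) (37.7026, 31.8476) (38.1953, 30.8139) (49.3076, 15.697) (73, 22.4857) (73, 50) (40.4409, 50)]  |A|=1027.8618
8. canonical 7-gon: [(37.3321, 39.6339) (37.7026, 31.8476) (38.1953, 30.8139) (49.3076, 15.697) (73, 22.4857) (73, 50) (40.4409, 50)]
9. shoelace: 1027.8618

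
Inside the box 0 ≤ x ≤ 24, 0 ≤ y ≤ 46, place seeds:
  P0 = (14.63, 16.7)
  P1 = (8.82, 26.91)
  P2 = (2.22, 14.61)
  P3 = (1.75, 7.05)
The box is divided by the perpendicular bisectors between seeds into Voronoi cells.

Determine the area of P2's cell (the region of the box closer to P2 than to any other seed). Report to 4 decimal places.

Area of P2's cell: 91.8972

1. box [0,24]×[0,46]: [(0, 0) (24, 0) (24, 46) (0, 46)]
2. ⊥bis P2·P0 via (8.425,15.655): [(0, 0) (11.0615, 0) (3.3145, 46) (0, 46)]  |A|=330.6484
3. ⊥bis P2·P1 via (5.52,20.76): [(0, 23.722) (0, 0) (11.0615, 0) (7.7684, 19.5535)]  |A|=200.2869
4. ⊥bis P2·P3 via (1.985,10.83): [(0, 23.722) (0, 10.9534) (9.3143, 10.3743) (7.7684, 19.5535)]  |A|=91.8972
5. canonical 4-gon: [(0, 23.722) (0, 10.9534) (9.3143, 10.3743) (7.7684, 19.5535)]
6. shoelace: 91.8972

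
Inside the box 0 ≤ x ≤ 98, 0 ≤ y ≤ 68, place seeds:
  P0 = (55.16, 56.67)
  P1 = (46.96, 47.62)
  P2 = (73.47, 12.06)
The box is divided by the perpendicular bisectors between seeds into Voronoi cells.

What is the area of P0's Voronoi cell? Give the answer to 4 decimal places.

1. box [0,98]×[0,68]: [(0, 0) (98, 0) (98, 68) (0, 68)]
2. ⊥bis P0·P1 via (51.06,52.145): [(98, 9.6137) (98, 68) (33.5615, 68)]  |A|=1881.162
3. ⊥bis P0·P2 via (64.315,34.365): [(68.6977, 36.1639) (98, 48.1909) (98, 68) (33.5615, 68)]  |A|=1315.9627
4. canonical 4-gon: [(68.6977, 36.1639) (98, 48.1909) (98, 68) (33.5615, 68)]
5. shoelace: 1315.9627

Area of P0's cell: 1315.9627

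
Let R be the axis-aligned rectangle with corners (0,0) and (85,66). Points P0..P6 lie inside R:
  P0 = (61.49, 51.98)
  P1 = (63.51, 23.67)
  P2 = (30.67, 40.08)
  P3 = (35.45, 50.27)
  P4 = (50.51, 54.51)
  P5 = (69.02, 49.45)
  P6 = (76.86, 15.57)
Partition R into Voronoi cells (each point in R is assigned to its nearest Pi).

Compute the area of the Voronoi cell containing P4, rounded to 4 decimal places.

Area of P4's cell: 360.5348

1. box [0,85]×[0,66]: [(0, 0) (85, 0) (85, 66) (0, 66)]
2. ⊥bis P4·P0 via (56,53.245): [(0, 0) (43.7313, 0) (58.939, 66) (0, 66)]  |A|=3388.1211
3. ⊥bis P4·P1 via (57.01,39.09): [(0, 15.0585) (52.2789, 37.0957) (58.939, 66) (0, 66)]  |A|=2183.3767
4. ⊥bis P4·P2 via (40.59,47.295): [(49.0103, 35.7179) (52.2789, 37.0957) (58.939, 66) (26.9855, 66)]  |A|=526.4604
5. ⊥bis P4·P3 via (42.98,52.39): [(46.8299, 38.7157) (49.0103, 35.7179) (52.2789, 37.0957) (58.939, 66) (39.1482, 66)]  |A|=360.5348
6. ⊥bis P4·P5 via (59.765,51.98): [(46.8299, 38.7157) (49.0103, 35.7179) (52.2789, 37.0957) (58.939, 66) (39.1482, 66)]  |A|=360.5348
7. ⊥bis P4·P6 via (63.685,35.04): [(46.8299, 38.7157) (49.0103, 35.7179) (52.2789, 37.0957) (58.939, 66) (39.1482, 66)]  |A|=360.5348
8. canonical 5-gon: [(46.8299, 38.7157) (49.0103, 35.7179) (52.2789, 37.0957) (58.939, 66) (39.1482, 66)]
9. shoelace: 360.5348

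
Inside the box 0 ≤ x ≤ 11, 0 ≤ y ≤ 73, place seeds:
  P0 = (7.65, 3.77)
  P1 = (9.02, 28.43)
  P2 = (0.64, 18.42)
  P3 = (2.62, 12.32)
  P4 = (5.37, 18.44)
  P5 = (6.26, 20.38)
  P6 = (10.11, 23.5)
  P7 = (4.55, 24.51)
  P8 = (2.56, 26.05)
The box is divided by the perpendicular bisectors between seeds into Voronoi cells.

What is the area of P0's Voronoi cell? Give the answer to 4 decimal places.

Area of P0's cell: 90.8570

1. box [0,11]×[0,73]: [(0, 0) (11, 0) (11, 73) (0, 73)]
2. ⊥bis P0·P1 via (8.335,16.1): [(0, 16.5631) (0, 0) (11, 0) (11, 15.9519)]  |A|=178.8325
3. ⊥bis P0·P2 via (4.145,11.095): [(0, 9.1116) (0, 0) (11, 0) (11, 14.3751)]  |A|=129.177
4. ⊥bis P0·P3 via (5.135,8.045): [(0, 5.0241) (0, 0) (11, 0) (11, 11.4954)]  |A|=90.857
5. ⊥bis P0·P4 via (6.51,11.105): [(0, 5.0241) (0, 0) (11, 0) (11, 11.4954)]  |A|=90.857
6. ⊥bis P0·P5 via (6.955,12.075): [(0, 5.0241) (0, 0) (11, 0) (11, 11.4954)]  |A|=90.857
7. ⊥bis P0·P6 via (8.88,13.635): [(0, 5.0241) (0, 0) (11, 0) (11, 11.4954)]  |A|=90.857
8. ⊥bis P0·P7 via (6.1,14.14): [(0, 5.0241) (0, 0) (11, 0) (11, 11.4954)]  |A|=90.857
9. ⊥bis P0·P8 via (5.105,14.91): [(0, 5.0241) (0, 0) (11, 0) (11, 11.4954)]  |A|=90.857
10. canonical 4-gon: [(0, 5.0241) (0, 0) (11, 0) (11, 11.4954)]
11. shoelace: 90.857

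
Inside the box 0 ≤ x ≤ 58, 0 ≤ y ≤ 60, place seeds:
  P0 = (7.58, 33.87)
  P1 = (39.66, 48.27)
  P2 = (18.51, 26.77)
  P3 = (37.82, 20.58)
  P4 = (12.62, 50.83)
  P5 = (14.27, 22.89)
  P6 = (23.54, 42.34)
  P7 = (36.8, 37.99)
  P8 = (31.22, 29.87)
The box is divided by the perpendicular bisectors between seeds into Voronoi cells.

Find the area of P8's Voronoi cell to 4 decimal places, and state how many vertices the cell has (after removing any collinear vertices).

1. box [0,58]×[0,60]: [(0, 0) (58, 0) (58, 60) (0, 60)]
2. ⊥bis P8·P0 via (19.4,31.87): [(14.0074, 0) (58, 0) (58, 60) (24.1597, 60)]  |A|=2334.9848
3. ⊥bis P8·P1 via (35.44,39.07): [(21.6858, 45.379) (14.0074, 0) (58, 0) (58, 28.7218)]  |A|=1519.6743
4. ⊥bis P8·P2 via (24.865,28.32): [(21.6858, 45.379) (21.2838, 43.0031) (31.7723, 0) (58, 0) (58, 28.7218)]  |A|=1137.7024
5. ⊥bis P8·P3 via (34.52,25.225): [(46.723, 33.8945) (21.6858, 45.379) (21.2838, 43.0031) (26.9343, 19.8358)]  |A|=300.9966
6. ⊥bis P8·P4 via (21.92,40.35): [(46.723, 33.8945) (25.5762, 43.5945) (21.9289, 40.3579) (26.9343, 19.8358)]  |A|=290.1484
7. ⊥bis P8·P5 via (22.745,26.38): [(46.723, 33.8945) (25.5762, 43.5945) (21.9289, 40.3579) (26.9343, 19.8358)]  |A|=290.1484
8. ⊥bis P8·P6 via (27.38,36.105): [(46.723, 33.8945) (33.5797, 39.9233) (23.5426, 33.7417) (26.9343, 19.8358)]  |A|=232.3096
9. ⊥bis P8·P7 via (34.01,33.93): [(40.4976, 29.4718) (29.2073, 37.2304) (23.5426, 33.7417) (26.9343, 19.8358)]  |A|=152.315
10. canonical 4-gon: [(40.4976, 29.4718) (29.2073, 37.2304) (23.5426, 33.7417) (26.9343, 19.8358)]
11. shoelace: 152.315

Area of P8's cell: 152.3150 (4 vertices)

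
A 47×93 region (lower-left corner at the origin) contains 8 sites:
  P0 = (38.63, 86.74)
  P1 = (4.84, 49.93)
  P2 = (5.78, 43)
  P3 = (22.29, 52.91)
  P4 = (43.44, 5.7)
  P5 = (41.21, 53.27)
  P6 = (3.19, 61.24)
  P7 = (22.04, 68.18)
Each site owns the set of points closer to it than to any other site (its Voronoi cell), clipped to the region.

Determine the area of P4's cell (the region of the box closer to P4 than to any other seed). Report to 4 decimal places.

Area of P4's cell: 933.9682

1. box [0,47]×[0,93]: [(0, 0) (47, 0) (47, 93) (0, 93)]
2. ⊥bis P4·P0 via (41.035,46.22): [(0, 43.7844) (0, 0) (47, 0) (47, 46.574)]  |A|=2123.4242
3. ⊥bis P4·P1 via (24.14,27.815): [(45.5355, 46.4871) (0, 6.7478) (0, 0) (47, 0) (47, 46.574)]  |A|=1280.1817
4. ⊥bis P4·P2 via (24.61,24.35): [(46.598, 46.5502) (0.4928, 0) (47, 0) (47, 46.574)]  |A|=1091.8223
5. ⊥bis P4·P3 via (32.865,29.305): [(26.8476, 26.6092) (0.4928, 0) (47, 0) (47, 35.6375)]  |A|=977.8504
6. ⊥bis P4·P5 via (42.325,29.485): [(32.2082, 29.0107) (26.8476, 26.6092) (0.4928, 0) (47, 0) (47, 29.7042)]  |A|=933.9682
7. ⊥bis P4·P6 via (23.315,33.47): [(32.2082, 29.0107) (26.8476, 26.6092) (0.4928, 0) (47, 0) (47, 29.7042)]  |A|=933.9682
8. ⊥bis P4·P7 via (32.74,36.94): [(32.2082, 29.0107) (26.8476, 26.6092) (0.4928, 0) (47, 0) (47, 29.7042)]  |A|=933.9682
9. canonical 5-gon: [(32.2082, 29.0107) (26.8476, 26.6092) (0.4928, 0) (47, 0) (47, 29.7042)]
10. shoelace: 933.9682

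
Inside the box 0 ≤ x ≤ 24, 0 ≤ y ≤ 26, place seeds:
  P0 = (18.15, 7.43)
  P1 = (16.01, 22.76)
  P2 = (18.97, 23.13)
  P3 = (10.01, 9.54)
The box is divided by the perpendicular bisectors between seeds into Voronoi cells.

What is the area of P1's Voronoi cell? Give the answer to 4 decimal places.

Area of P1's cell: 140.6647

1. box [0,24]×[0,26]: [(0, 0) (24, 0) (24, 26) (0, 26)]
2. ⊥bis P1·P0 via (17.08,15.095): [(0, 12.7107) (24, 16.061) (24, 26) (0, 26)]  |A|=278.7395
3. ⊥bis P1·P2 via (17.49,22.945): [(0, 12.7107) (18.4474, 15.2859) (17.1081, 26) (0, 26)]  |A|=214.2256
4. ⊥bis P1·P3 via (13.01,16.15): [(0, 22.0547) (15.7451, 14.9087) (18.4474, 15.2859) (17.1081, 26) (0, 26)]  |A|=140.6647
5. canonical 5-gon: [(0, 22.0547) (15.7451, 14.9087) (18.4474, 15.2859) (17.1081, 26) (0, 26)]
6. shoelace: 140.6647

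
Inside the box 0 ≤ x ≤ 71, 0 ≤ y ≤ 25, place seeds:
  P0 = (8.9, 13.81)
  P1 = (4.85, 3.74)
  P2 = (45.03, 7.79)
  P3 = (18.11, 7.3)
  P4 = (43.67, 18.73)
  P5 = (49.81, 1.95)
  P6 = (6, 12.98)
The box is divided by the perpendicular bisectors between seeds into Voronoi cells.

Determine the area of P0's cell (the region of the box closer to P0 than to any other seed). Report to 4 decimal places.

Area of P0's cell: 190.7850

1. box [0,71]×[0,25]: [(0, 0) (71, 0) (71, 25) (0, 25)]
2. ⊥bis P0·P1 via (6.875,8.775): [(0, 11.54) (28.6933, 0) (71, 0) (71, 25) (0, 25)]  |A|=1609.4392
3. ⊥bis P0·P2 via (26.965,10.8): [(0, 11.54) (25.3871, 1.3297) (29.331, 25) (0, 25)]  |A|=517.9911
4. ⊥bis P0·P3 via (13.505,10.555): [(0, 11.54) (11.0578, 7.0928) (23.7153, 25) (0, 25)]  |A|=286.7564
5. ⊥bis P0·P4 via (26.285,16.27): [(0, 11.54) (11.0578, 7.0928) (23.7153, 25) (0, 25)]  |A|=286.7564
6. ⊥bis P0·P5 via (29.355,7.88): [(0, 11.54) (11.0578, 7.0928) (23.7153, 25) (0, 25)]  |A|=286.7564
7. ⊥bis P0·P6 via (7.45,13.395): [(9.0191, 7.9127) (11.0578, 7.0928) (23.7153, 25) (4.1286, 25)]  |A|=190.785
8. canonical 4-gon: [(9.0191, 7.9127) (11.0578, 7.0928) (23.7153, 25) (4.1286, 25)]
9. shoelace: 190.785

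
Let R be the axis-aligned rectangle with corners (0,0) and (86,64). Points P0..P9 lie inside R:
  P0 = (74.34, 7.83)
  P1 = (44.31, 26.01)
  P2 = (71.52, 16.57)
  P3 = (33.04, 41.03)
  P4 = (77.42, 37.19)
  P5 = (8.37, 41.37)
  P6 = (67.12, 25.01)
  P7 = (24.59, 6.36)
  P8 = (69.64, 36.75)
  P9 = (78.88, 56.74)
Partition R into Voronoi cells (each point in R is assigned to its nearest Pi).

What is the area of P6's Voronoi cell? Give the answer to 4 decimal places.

Area of P6's cell: 257.5839

1. box [0,86]×[0,64]: [(0, 0) (86, 0) (86, 64) (0, 64)]
2. ⊥bis P6·P0 via (70.73,16.42): [(0, 0) (31.6586, 0) (86, 22.8373) (86, 64) (0, 64)]  |A|=4883.4941
3. ⊥bis P6·P1 via (55.715,25.51): [(55.0272, 9.8208) (86, 22.8373) (86, 64) (57.4024, 64)]  |A|=1412.1595
4. ⊥bis P6·P2 via (69.32,20.79): [(55.185, 13.4211) (86, 29.4857) (86, 64) (57.4024, 64)]  |A|=1254.9961
5. ⊥bis P6·P3 via (50.08,33.02): [(56.6577, 47.013) (55.185, 13.4211) (86, 29.4857) (86, 64) (64.6428, 64)]  |A|=1193.5001
6. ⊥bis P6·P4 via (72.27,31.1): [(56.5431, 44.3994) (55.185, 13.4211) (78.6871, 25.6733)]  |A|=355.7089
7. ⊥bis P6·P5 via (37.745,33.19): [(56.5431, 44.3994) (55.185, 13.4211) (78.6871, 25.6733)]  |A|=355.7089
8. ⊥bis P6·P7 via (45.855,15.685): [(56.5431, 44.3994) (55.185, 13.4211) (78.6871, 25.6733)]  |A|=355.7089
9. ⊥bis P6·P8 via (68.38,30.88): [(73.9419, 29.6861) (56.0663, 33.5231) (55.185, 13.4211) (78.6871, 25.6733)]  |A|=257.5839
10. ⊥bis P6·P9 via (73,40.875): [(73.9419, 29.6861) (56.0663, 33.5231) (55.185, 13.4211) (78.6871, 25.6733)]  |A|=257.5839
11. canonical 4-gon: [(73.9419, 29.6861) (56.0663, 33.5231) (55.185, 13.4211) (78.6871, 25.6733)]
12. shoelace: 257.5839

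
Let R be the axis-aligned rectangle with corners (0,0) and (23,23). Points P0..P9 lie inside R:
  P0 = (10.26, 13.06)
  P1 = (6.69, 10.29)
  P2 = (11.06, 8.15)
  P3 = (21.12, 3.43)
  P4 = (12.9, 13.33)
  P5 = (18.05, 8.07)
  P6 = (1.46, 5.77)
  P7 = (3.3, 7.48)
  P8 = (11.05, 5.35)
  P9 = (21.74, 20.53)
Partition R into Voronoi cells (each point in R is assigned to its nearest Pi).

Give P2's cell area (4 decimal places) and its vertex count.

Area of P2's cell: 22.1252 (5 vertices)

1. box [0,23]×[0,23]: [(0, 0) (23, 0) (23, 23) (0, 23)]
2. ⊥bis P2·P0 via (10.66,10.605): [(0, 8.8681) (0, 0) (23, 0) (23, 12.6156)]  |A|=247.0629
3. ⊥bis P2·P1 via (8.875,9.22): [(9.4573, 10.409) (4.3599, 0) (23, 0) (23, 12.6156)]  |A|=182.4373
4. ⊥bis P2·P3 via (16.09,5.79): [(18.9856, 11.9615) (9.4573, 10.409) (4.3599, 0) (13.3734, 0)]  |A|=99.5409
5. ⊥bis P2·P4 via (11.98,10.74): [(17.4936, 8.7815) (11.8255, 10.7949) (9.4573, 10.409) (4.3599, 0) (13.3734, 0)]  |A|=89.0266
6. ⊥bis P2·P5 via (14.555,8.11): [(14.4894, 2.3786) (14.5746, 9.8184) (11.8255, 10.7949) (9.4573, 10.409) (4.3599, 0) (13.3734, 0)]  |A|=78.124
7. ⊥bis P2·P6 via (6.26,6.96): [(14.4894, 2.3786) (14.5746, 9.8184) (11.8255, 10.7949) (9.4573, 10.409) (6.7669, 4.9152) (7.9855, 0) (13.3734, 0)]  |A|=69.2138
8. ⊥bis P2·P7 via (7.18,7.815): [(14.4894, 2.3786) (14.5746, 9.8184) (11.8255, 10.7949) (9.4573, 10.409) (7.3309, 6.0669) (7.7849, 0.8092) (7.9855, 0) (13.3734, 0)]  |A|=67.4697
9. ⊥bis P2·P8 via (11.055,6.75): [(14.5393, 6.7376) (14.5746, 9.8184) (11.8255, 10.7949) (9.4573, 10.409) (7.6714, 6.7621)]  |A|=22.1252
10. ⊥bis P2·P9 via (16.4,14.34): [(14.5393, 6.7376) (14.5746, 9.8184) (11.8255, 10.7949) (9.4573, 10.409) (7.6714, 6.7621)]  |A|=22.1252
11. canonical 5-gon: [(14.5393, 6.7376) (14.5746, 9.8184) (11.8255, 10.7949) (9.4573, 10.409) (7.6714, 6.7621)]
12. shoelace: 22.1252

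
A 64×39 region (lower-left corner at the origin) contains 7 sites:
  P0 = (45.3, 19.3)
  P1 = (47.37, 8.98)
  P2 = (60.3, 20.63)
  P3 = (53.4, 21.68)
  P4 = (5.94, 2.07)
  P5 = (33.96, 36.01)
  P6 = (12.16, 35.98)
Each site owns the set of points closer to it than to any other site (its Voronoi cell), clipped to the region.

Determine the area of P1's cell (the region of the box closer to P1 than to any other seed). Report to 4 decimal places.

1. box [0,64]×[0,39]: [(0, 0) (64, 0) (64, 39) (0, 39)]
2. ⊥bis P1·P0 via (46.335,14.14): [(0, 4.8461) (0, 0) (64, 0) (64, 17.6833)]  |A|=720.9386
3. ⊥bis P1·P2 via (53.835,14.805): [(53.1945, 15.5159) (0, 4.8461) (0, 0) (64, 0) (64, 3.5232)]  |A|=644.435
4. ⊥bis P1·P3 via (50.385,15.33): [(55.5877, 12.8598) (50.9442, 15.0645) (0, 4.8461) (0, 0) (64, 0) (64, 3.5232)]  |A|=640.9063
5. ⊥bis P1·P4 via (26.655,5.525): [(55.5877, 12.8598) (50.9442, 15.0645) (25.9017, 10.0415) (27.5765, 0) (64, 0) (64, 3.5232)]  |A|=439.6914
6. ⊥bis P1·P5 via (40.665,22.495): [(55.5877, 12.8598) (50.9442, 15.0645) (25.9017, 10.0415) (27.5765, 0) (64, 0) (64, 3.5232)]  |A|=439.6914
7. ⊥bis P1·P6 via (29.765,22.48): [(55.5877, 12.8598) (50.9442, 15.0645) (25.9017, 10.0415) (27.5765, 0) (64, 0) (64, 3.5232)]  |A|=439.6914
8. canonical 6-gon: [(55.5877, 12.8598) (50.9442, 15.0645) (25.9017, 10.0415) (27.5765, 0) (64, 0) (64, 3.5232)]
9. shoelace: 439.6914

Area of P1's cell: 439.6914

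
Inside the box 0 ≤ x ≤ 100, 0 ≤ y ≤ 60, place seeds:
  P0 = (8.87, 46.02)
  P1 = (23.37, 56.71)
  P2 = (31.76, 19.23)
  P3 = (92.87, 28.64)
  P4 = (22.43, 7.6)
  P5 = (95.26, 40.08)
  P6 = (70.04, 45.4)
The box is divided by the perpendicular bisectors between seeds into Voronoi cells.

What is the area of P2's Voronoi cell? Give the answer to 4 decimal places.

Area of P2's cell: 1316.7956

1. box [0,100]×[0,60]: [(0, 0) (100, 0) (100, 60) (0, 60)]
2. ⊥bis P2·P0 via (20.315,32.625): [(0, 15.2674) (0, 0) (100, 0) (100, 60) (52.3542, 60)]  |A|=4829.031
3. ⊥bis P2·P1 via (27.565,37.97): [(26.2177, 37.6684) (0, 15.2674) (0, 0) (100, 0) (100, 54.1848)]  |A|=4082.4967
4. ⊥bis P2·P3 via (62.315,23.935): [(59.0679, 45.022) (26.2177, 37.6684) (0, 15.2674) (0, 0) (66.0006, 0)]  |A|=2208.1888
5. ⊥bis P2·P4 via (27.095,13.415): [(59.0679, 45.022) (26.2177, 37.6684) (12.0026, 25.5227) (43.817, 0) (66.0006, 0)]  |A|=1557.4009
6. ⊥bis P2·P5 via (63.51,29.655): [(59.601, 41.5601) (58.5056, 44.8961) (26.2177, 37.6684) (12.0026, 25.5227) (43.817, 0) (66.0006, 0)]  |A|=1556.3941
7. ⊥bis P2·P6 via (50.9,32.315): [(63.9681, 13.1998) (44.45, 41.7497) (26.2177, 37.6684) (12.0026, 25.5227) (43.817, 0) (66.0006, 0)]  |A|=1316.7956
8. canonical 6-gon: [(63.9681, 13.1998) (44.45, 41.7497) (26.2177, 37.6684) (12.0026, 25.5227) (43.817, 0) (66.0006, 0)]
9. shoelace: 1316.7956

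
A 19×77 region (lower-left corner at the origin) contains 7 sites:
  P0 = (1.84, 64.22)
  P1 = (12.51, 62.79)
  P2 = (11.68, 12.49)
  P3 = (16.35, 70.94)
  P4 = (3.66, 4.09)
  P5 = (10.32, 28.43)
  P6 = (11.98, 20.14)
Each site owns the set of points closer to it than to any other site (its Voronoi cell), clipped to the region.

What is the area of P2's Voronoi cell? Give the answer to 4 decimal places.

1. box [0,19]×[0,77]: [(0, 0) (19, 0) (19, 77) (0, 77)]
2. ⊥bis P2·P0 via (6.76,38.355): [(0, 37.0691) (0, 0) (19, 0) (19, 40.6833)]  |A|=738.6478
3. ⊥bis P2·P1 via (12.095,37.64): [(3.7271, 37.7781) (0, 37.0691) (0, 0) (19, 0) (19, 37.5261)]  |A|=714.5378
4. ⊥bis P2·P3 via (14.015,41.715): [(3.7271, 37.7781) (0, 37.0691) (0, 0) (19, 0) (19, 37.5261)]  |A|=714.5378
5. ⊥bis P2·P4 via (7.67,8.29): [(3.7271, 37.7781) (0, 37.0691) (0, 15.613) (16.3528, 0) (19, 0) (19, 37.5261)]  |A|=586.8795
6. ⊥bis P2·P5 via (11,20.46): [(0, 19.5215) (0, 15.613) (16.3528, 0) (19, 0) (19, 21.1426)]  |A|=258.6501
7. ⊥bis P2·P6 via (11.83,16.315): [(0, 16.7789) (0, 15.613) (16.3528, 0) (19, 0) (19, 16.0338)]  |A|=184.0628
8. canonical 5-gon: [(0, 16.7789) (0, 15.613) (16.3528, 0) (19, 0) (19, 16.0338)]
9. shoelace: 184.0628

Area of P2's cell: 184.0628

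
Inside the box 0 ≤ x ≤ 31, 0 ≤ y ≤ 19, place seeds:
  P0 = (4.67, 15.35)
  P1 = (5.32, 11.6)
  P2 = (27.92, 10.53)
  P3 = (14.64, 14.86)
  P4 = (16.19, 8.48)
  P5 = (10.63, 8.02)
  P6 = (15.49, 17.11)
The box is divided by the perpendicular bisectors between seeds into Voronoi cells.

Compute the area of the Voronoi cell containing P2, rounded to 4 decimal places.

1. box [0,31]×[0,19]: [(0, 0) (31, 0) (31, 19) (0, 19)]
2. ⊥bis P2·P0 via (16.295,12.94): [(13.6124, 0) (31, 0) (31, 19) (17.5513, 19)]  |A|=292.9449
3. ⊥bis P2·P1 via (16.62,11.065): [(16.8312, 15.5266) (16.0961, 0) (31, 0) (31, 19) (17.5513, 19)]  |A|=273.6629
4. ⊥bis P2·P3 via (21.28,12.695): [(17.1407, 0) (31, 0) (31, 19) (23.3358, 19)]  |A|=204.4731
5. ⊥bis P2·P4 via (22.055,9.505): [(21.4216, 13.1293) (23.7161, 0) (31, 0) (31, 19) (23.3358, 19)]  |A|=161.3079
6. ⊥bis P2·P5 via (19.275,9.275): [(21.4216, 13.1293) (23.7161, 0) (31, 0) (31, 19) (23.3358, 19)]  |A|=161.3079
7. ⊥bis P2·P6 via (21.705,13.82): [(21.5535, 13.5338) (21.4216, 13.1293) (23.7161, 0) (31, 0) (31, 19) (24.4471, 19)]  |A|=158.2705
8. canonical 6-gon: [(21.5535, 13.5338) (21.4216, 13.1293) (23.7161, 0) (31, 0) (31, 19) (24.4471, 19)]
9. shoelace: 158.2705

Area of P2's cell: 158.2705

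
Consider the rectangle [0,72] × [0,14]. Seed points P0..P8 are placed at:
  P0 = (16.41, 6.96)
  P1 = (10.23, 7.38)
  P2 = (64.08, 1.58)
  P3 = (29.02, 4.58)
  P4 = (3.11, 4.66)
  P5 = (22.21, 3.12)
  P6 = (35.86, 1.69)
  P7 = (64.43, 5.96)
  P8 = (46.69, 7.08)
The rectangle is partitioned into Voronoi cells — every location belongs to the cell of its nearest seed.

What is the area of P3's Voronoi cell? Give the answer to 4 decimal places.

Area of P3's cell: 126.9163

1. box [0,72]×[0,14]: [(0, 0) (72, 0) (72, 14) (0, 14)]
2. ⊥bis P3·P0 via (22.715,5.77): [(21.626, 0) (72, 0) (72, 14) (24.2683, 14)]  |A|=686.7399
3. ⊥bis P3·P1 via (19.625,5.98): [(21.626, 0) (72, 0) (72, 14) (24.2683, 14)]  |A|=686.7399
4. ⊥bis P3·P2 via (46.55,3.08): [(21.626, 0) (46.2865, 0) (47.4844, 14) (24.2683, 14)]  |A|=335.1359
5. ⊥bis P3·P4 via (16.065,4.62): [(21.626, 0) (46.2865, 0) (47.4844, 14) (24.2683, 14)]  |A|=335.1359
6. ⊥bis P3·P5 via (25.615,3.85): [(23.88, 11.9426) (26.4404, 0) (46.2865, 0) (47.4844, 14) (24.2683, 14)]  |A|=306.3874
7. ⊥bis P3·P6 via (32.44,3.135): [(23.88, 11.9426) (26.4404, 0) (31.1154, 0) (37.0306, 14) (24.2683, 14)]  |A|=127.0137
8. ⊥bis P3·P7 via (46.725,5.27): [(23.88, 11.9426) (26.4404, 0) (31.1154, 0) (37.0306, 14) (24.2683, 14)]  |A|=127.0137
9. ⊥bis P3·P8 via (37.855,5.83): [(23.88, 11.9426) (26.4404, 0) (31.1154, 0) (36.7823, 13.4122) (36.6991, 14) (24.2683, 14)]  |A|=126.9163
10. canonical 6-gon: [(23.88, 11.9426) (26.4404, 0) (31.1154, 0) (36.7823, 13.4122) (36.6991, 14) (24.2683, 14)]
11. shoelace: 126.9163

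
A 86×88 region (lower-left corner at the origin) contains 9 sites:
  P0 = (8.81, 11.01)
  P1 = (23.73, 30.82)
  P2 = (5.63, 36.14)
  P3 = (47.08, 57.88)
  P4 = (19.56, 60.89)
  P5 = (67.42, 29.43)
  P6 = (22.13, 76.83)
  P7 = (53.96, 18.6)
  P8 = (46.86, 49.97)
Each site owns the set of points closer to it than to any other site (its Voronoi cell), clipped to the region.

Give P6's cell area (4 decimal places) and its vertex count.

1. box [0,86]×[0,88]: [(0, 0) (86, 0) (86, 88) (0, 88)]
2. ⊥bis P6·P0 via (15.47,43.92): [(0, 47.0507) (86, 29.6468) (86, 88) (0, 88)]  |A|=4270.0074
3. ⊥bis P6·P1 via (22.93,53.825): [(0, 53.0276) (86, 56.0183) (86, 88) (0, 88)]  |A|=2879.0276
4. ⊥bis P6·P2 via (13.88,56.485): [(0, 62.1134) (20.6364, 53.7452) (86, 56.0183) (86, 88) (0, 88)]  |A|=2785.2784
5. ⊥bis P6·P3 via (34.605,67.355): [(0, 62.1134) (20.6364, 53.7452) (24.3667, 53.875) (50.2853, 88) (0, 88)]  |A|=1190.3243
6. ⊥bis P6·P4 via (20.845,68.86): [(0, 72.2208) (34.1222, 66.7193) (50.2853, 88) (0, 88)]  |A|=804.2622
7. ⊥bis P6·P5 via (44.775,53.13): [(0, 72.2208) (34.1222, 66.7193) (50.2853, 88) (0, 88)]  |A|=804.2622
8. ⊥bis P6·P7 via (38.045,47.715): [(0, 72.2208) (34.1222, 66.7193) (50.2853, 88) (0, 88)]  |A|=804.2622
9. ⊥bis P6·P8 via (34.495,63.4): [(0, 72.2208) (34.1222, 66.7193) (50.2853, 88) (0, 88)]  |A|=804.2622
10. canonical 4-gon: [(0, 72.2208) (34.1222, 66.7193) (50.2853, 88) (0, 88)]
11. shoelace: 804.2622

Area of P6's cell: 804.2622 (4 vertices)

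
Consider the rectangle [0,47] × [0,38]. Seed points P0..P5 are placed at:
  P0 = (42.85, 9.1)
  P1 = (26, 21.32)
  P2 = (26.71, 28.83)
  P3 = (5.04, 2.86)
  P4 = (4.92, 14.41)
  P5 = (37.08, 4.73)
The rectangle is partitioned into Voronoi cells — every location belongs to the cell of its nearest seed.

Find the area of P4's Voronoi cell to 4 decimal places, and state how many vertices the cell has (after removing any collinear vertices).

1. box [0,47]×[0,38]: [(0, 0) (47, 0) (47, 38) (0, 38)]
2. ⊥bis P4·P0 via (23.885,11.755): [(0, 0) (22.2394, 0) (27.5592, 38) (0, 38)]  |A|=946.1719
3. ⊥bis P4·P1 via (15.46,17.865): [(0, 0) (21.3161, 0) (8.8598, 38) (0, 38)]  |A|=573.342
4. ⊥bis P4·P2 via (15.815,21.62): [(0, 0) (21.3161, 0) (12.6725, 26.3685) (4.9752, 38) (0, 38)]  |A|=550.7503
5. ⊥bis P4·P3 via (4.98,8.635): [(0, 8.5833) (18.4397, 8.7748) (12.6725, 26.3685) (4.9752, 38) (0, 38)]  |A|=378.091
6. ⊥bis P4·P5 via (21,9.57): [(0, 8.5833) (18.4397, 8.7748) (12.6725, 26.3685) (4.9752, 38) (0, 38)]  |A|=378.091
7. canonical 5-gon: [(0, 8.5833) (18.4397, 8.7748) (12.6725, 26.3685) (4.9752, 38) (0, 38)]
8. shoelace: 378.091

Area of P4's cell: 378.0910 (5 vertices)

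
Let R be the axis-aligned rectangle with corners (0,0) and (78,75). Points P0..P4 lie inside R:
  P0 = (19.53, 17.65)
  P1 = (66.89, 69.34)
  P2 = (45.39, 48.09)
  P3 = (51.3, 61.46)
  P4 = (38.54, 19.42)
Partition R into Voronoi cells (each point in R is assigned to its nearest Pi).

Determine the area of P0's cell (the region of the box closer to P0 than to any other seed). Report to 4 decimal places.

Area of P0's cell: 1397.9174

1. box [0,78]×[0,75]: [(0, 0) (78, 0) (78, 75) (0, 75)]
2. ⊥bis P0·P1 via (43.21,43.495): [(0, 0) (78, 0) (78, 11.6193) (8.8246, 75) (0, 75)]  |A|=3657.8071
3. ⊥bis P0·P2 via (32.46,32.87): [(0, 60.4461) (0, 0) (71.1515, 0)]  |A|=2150.415
4. ⊥bis P0·P3 via (35.415,39.555): [(0, 60.4461) (0, 0) (71.1515, 0)]  |A|=2150.415
5. ⊥bis P0·P4 via (29.035,18.535): [(27.2915, 37.2609) (0, 60.4461) (0, 0) (30.7608, 0)]  |A|=1397.9174
6. canonical 4-gon: [(27.2915, 37.2609) (0, 60.4461) (0, 0) (30.7608, 0)]
7. shoelace: 1397.9174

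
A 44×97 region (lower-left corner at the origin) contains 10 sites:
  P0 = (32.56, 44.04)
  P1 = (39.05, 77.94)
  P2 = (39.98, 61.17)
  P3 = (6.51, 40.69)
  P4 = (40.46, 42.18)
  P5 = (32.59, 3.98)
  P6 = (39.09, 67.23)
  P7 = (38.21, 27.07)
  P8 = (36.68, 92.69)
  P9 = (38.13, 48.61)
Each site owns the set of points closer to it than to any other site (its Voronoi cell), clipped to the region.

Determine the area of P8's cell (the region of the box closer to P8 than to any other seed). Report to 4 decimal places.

Area of P8's cell: 626.3029

1. box [0,44]×[0,97]: [(0, 0) (44, 0) (44, 97) (0, 97)]
2. ⊥bis P8·P0 via (34.62,68.365): [(0, 71.2968) (44, 67.5706) (44, 97) (0, 97)]  |A|=1212.9153
3. ⊥bis P8·P1 via (37.865,85.315): [(0, 79.2309) (44, 86.3008) (44, 97) (0, 97)]  |A|=626.3029
4. ⊥bis P8·P2 via (38.33,76.93): [(0, 79.2309) (44, 86.3008) (44, 97) (0, 97)]  |A|=626.3029
5. ⊥bis P8·P3 via (21.595,66.69): [(0, 79.2309) (44, 86.3008) (44, 97) (0, 97)]  |A|=626.3029
6. ⊥bis P8·P4 via (38.57,67.435): [(0, 79.2309) (44, 86.3008) (44, 97) (0, 97)]  |A|=626.3029
7. ⊥bis P8·P5 via (34.635,48.335): [(0, 79.2309) (44, 86.3008) (44, 97) (0, 97)]  |A|=626.3029
8. ⊥bis P8·P6 via (37.885,79.96): [(0, 79.2309) (44, 86.3008) (44, 97) (0, 97)]  |A|=626.3029
9. ⊥bis P8·P7 via (37.445,59.88): [(0, 79.2309) (44, 86.3008) (44, 97) (0, 97)]  |A|=626.3029
10. ⊥bis P8·P9 via (37.405,70.65): [(0, 79.2309) (44, 86.3008) (44, 97) (0, 97)]  |A|=626.3029
11. canonical 4-gon: [(0, 79.2309) (44, 86.3008) (44, 97) (0, 97)]
12. shoelace: 626.3029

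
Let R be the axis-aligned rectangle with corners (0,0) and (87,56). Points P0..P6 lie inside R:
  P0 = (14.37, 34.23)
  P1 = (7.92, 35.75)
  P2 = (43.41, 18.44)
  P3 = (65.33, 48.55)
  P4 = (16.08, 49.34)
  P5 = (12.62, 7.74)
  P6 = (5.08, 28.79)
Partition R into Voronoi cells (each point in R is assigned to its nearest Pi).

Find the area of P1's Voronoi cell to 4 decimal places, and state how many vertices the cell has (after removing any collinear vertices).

1. box [0,87]×[0,56]: [(0, 0) (87, 0) (87, 56) (0, 56)]
2. ⊥bis P1·P0 via (11.145,34.99): [(0, 0) (2.8993, 0) (16.0962, 56) (0, 56)]  |A|=531.8737
3. ⊥bis P1·P2 via (25.665,27.095): [(0, 0) (2.8993, 0) (16.0962, 56) (0, 56)]  |A|=531.8737
4. ⊥bis P1·P3 via (36.625,42.15): [(0, 0) (2.8993, 0) (16.0962, 56) (0, 56)]  |A|=531.8737
5. ⊥bis P1·P4 via (12,42.545): [(0, 49.7503) (0, 0) (2.8993, 0) (12.8107, 42.0582)]  |A|=379.6374
6. ⊥bis P1·P5 via (10.27,21.745): [(0, 49.7503) (0, 20.0217) (7.9312, 21.3526) (12.8107, 42.0582)]  |A|=269.2855
7. ⊥bis P1·P6 via (6.5,32.27): [(0, 49.7503) (0, 34.9223) (10.1528, 30.7795) (12.8107, 42.0582)]  |A|=157.7392
8. canonical 4-gon: [(0, 49.7503) (0, 34.9223) (10.1528, 30.7795) (12.8107, 42.0582)]
9. shoelace: 157.7392

Area of P1's cell: 157.7392 (4 vertices)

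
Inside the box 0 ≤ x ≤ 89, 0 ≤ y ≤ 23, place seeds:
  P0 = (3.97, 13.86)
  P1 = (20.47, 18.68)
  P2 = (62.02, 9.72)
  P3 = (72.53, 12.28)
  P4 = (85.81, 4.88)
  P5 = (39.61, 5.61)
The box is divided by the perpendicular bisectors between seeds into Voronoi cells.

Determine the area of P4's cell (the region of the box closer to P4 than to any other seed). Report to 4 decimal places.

1. box [0,89]×[0,23]: [(0, 0) (89, 0) (89, 23) (0, 23)]
2. ⊥bis P4·P0 via (44.89,9.37): [(43.8619, 0) (89, 0) (89, 23) (46.3856, 23)]  |A|=1009.1545
3. ⊥bis P4·P1 via (53.14,11.78): [(50.652, 0) (89, 0) (89, 23) (55.5097, 23)]  |A|=826.1401
4. ⊥bis P4·P2 via (73.915,7.3): [(72.4298, 0) (89, 0) (89, 23) (77.1091, 23)]  |A|=327.302
5. ⊥bis P4·P3 via (79.17,8.58): [(74.389, 0) (89, 0) (89, 23) (87.2052, 23)]  |A|=188.6665
6. ⊥bis P4·P5 via (62.71,5.245): [(74.389, 0) (89, 0) (89, 23) (87.2052, 23)]  |A|=188.6665
7. canonical 4-gon: [(74.389, 0) (89, 0) (89, 23) (87.2052, 23)]
8. shoelace: 188.6665

Area of P4's cell: 188.6665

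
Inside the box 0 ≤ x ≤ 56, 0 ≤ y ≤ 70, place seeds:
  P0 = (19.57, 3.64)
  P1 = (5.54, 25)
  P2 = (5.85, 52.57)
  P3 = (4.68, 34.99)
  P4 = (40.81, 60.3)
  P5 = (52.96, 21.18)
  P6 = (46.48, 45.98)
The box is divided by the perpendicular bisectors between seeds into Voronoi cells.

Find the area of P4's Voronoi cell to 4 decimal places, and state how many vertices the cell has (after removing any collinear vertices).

1. box [0,56]×[0,70]: [(0, 0) (56, 0) (56, 70) (0, 70)]
2. ⊥bis P4·P0 via (30.19,31.97): [(0, 43.2873) (56, 22.2947) (56, 70) (0, 70)]  |A|=2083.7062
3. ⊥bis P4·P1 via (23.175,42.65): [(0, 65.8053) (36.0703, 29.7657) (56, 22.2947) (56, 70) (0, 70)]  |A|=1677.5899
4. ⊥bis P4·P2 via (23.33,56.435): [(27.2863, 38.5422) (36.0703, 29.7657) (56, 22.2947) (56, 70) (20.3306, 70)]  |A|=1300.5827
5. ⊥bis P4·P3 via (22.745,47.645): [(26.4397, 42.3708) (33.4031, 32.4306) (36.0703, 29.7657) (56, 22.2947) (56, 70) (20.3306, 70)]  |A|=1291.4604
6. ⊥bis P4·P5 via (46.885,40.74): [(26.4397, 42.3708) (31.0314, 35.8161) (56, 43.571) (56, 70) (20.3306, 70)]  |A|=983.0166
7. ⊥bis P4·P6 via (43.645,53.14): [(25.6353, 46.0091) (56, 58.032) (56, 70) (20.3306, 70)]  |A|=609.5739
8. canonical 4-gon: [(25.6353, 46.0091) (56, 58.032) (56, 70) (20.3306, 70)]
9. shoelace: 609.5739

Area of P4's cell: 609.5739 (4 vertices)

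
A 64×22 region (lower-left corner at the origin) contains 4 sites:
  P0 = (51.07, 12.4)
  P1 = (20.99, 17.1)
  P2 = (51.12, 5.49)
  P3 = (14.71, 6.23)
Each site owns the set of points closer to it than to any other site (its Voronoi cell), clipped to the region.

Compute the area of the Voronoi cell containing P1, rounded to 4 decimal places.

1. box [0,64]×[0,22]: [(0, 0) (64, 0) (64, 22) (0, 22)]
2. ⊥bis P1·P0 via (36.03,14.75): [(0, 0) (33.7253, 0) (37.1628, 22) (0, 22)]  |A|=779.7694
3. ⊥bis P1·P2 via (36.055,11.295): [(0, 0) (31.7027, 0) (35.1049, 8.8293) (37.1628, 22) (0, 22)]  |A|=770.8402
4. ⊥bis P1·P3 via (17.85,11.665): [(0, 21.9776) (32.8568, 2.995) (35.1049, 8.8293) (37.1628, 22) (0, 22)]  |A|=362.3083
5. canonical 5-gon: [(0, 21.9776) (32.8568, 2.995) (35.1049, 8.8293) (37.1628, 22) (0, 22)]
6. shoelace: 362.3083

Area of P1's cell: 362.3083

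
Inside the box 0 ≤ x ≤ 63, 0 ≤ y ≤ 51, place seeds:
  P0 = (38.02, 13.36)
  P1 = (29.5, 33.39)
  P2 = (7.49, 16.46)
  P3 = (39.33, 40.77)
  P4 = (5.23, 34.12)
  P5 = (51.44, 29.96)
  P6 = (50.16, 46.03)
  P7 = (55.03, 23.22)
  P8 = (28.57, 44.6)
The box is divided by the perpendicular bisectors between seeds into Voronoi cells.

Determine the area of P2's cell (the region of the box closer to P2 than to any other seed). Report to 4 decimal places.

Area of P2's cell: 557.2812

1. box [0,63]×[0,51]: [(0, 0) (63, 0) (63, 51) (0, 51)]
2. ⊥bis P2·P0 via (22.755,14.91): [(0, 0) (21.241, 0) (26.4196, 51) (0, 51)]  |A|=1215.3455
3. ⊥bis P2·P1 via (18.495,24.925): [(0, 48.9696) (0, 0) (21.241, 0) (23.1566, 18.8647)]  |A|=767.3366
4. ⊥bis P2·P3 via (23.41,28.615): [(0, 48.9696) (0, 0) (21.241, 0) (23.1566, 18.8647)]  |A|=767.3366
5. ⊥bis P2·P4 via (6.36,25.29): [(17.1519, 26.6711) (0, 24.4761) (0, 0) (21.241, 0) (23.1566, 18.8647)]  |A|=557.2812
6. ⊥bis P2·P5 via (29.465,23.21): [(17.1519, 26.6711) (0, 24.4761) (0, 0) (21.241, 0) (23.1566, 18.8647)]  |A|=557.2812
7. ⊥bis P2·P6 via (28.825,31.245): [(17.1519, 26.6711) (0, 24.4761) (0, 0) (21.241, 0) (23.1566, 18.8647)]  |A|=557.2812
8. ⊥bis P2·P7 via (31.26,19.84): [(17.1519, 26.6711) (0, 24.4761) (0, 0) (21.241, 0) (23.1566, 18.8647)]  |A|=557.2812
9. ⊥bis P2·P8 via (18.03,30.53): [(17.1519, 26.6711) (0, 24.4761) (0, 0) (21.241, 0) (23.1566, 18.8647)]  |A|=557.2812
10. canonical 5-gon: [(17.1519, 26.6711) (0, 24.4761) (0, 0) (21.241, 0) (23.1566, 18.8647)]
11. shoelace: 557.2812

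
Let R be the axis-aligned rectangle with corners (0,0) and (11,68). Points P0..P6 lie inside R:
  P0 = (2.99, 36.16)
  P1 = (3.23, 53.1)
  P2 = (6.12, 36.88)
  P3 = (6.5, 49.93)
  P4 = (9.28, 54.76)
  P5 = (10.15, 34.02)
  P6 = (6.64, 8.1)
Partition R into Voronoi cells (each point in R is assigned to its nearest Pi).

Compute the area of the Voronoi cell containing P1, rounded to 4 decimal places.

1. box [0,11]×[0,68]: [(0, 0) (11, 0) (11, 68) (0, 68)]
2. ⊥bis P1·P0 via (3.11,44.63): [(0, 44.6741) (11, 44.5182) (11, 68) (0, 68)]  |A|=257.4425
3. ⊥bis P1·P2 via (4.675,44.99): [(0, 44.6741) (2.6881, 44.636) (11, 46.117) (11, 68) (0, 68)]  |A|=250.7982
4. ⊥bis P1·P3 via (4.865,51.515): [(0, 46.4965) (11, 57.8435) (11, 68) (0, 68)]  |A|=174.1297
5. ⊥bis P1·P4 via (6.255,53.93): [(0, 46.4965) (6.4648, 53.1653) (2.3945, 68) (0, 68)]  |A|=87.2687
6. ⊥bis P1·P5 via (6.69,43.56): [(0, 46.4965) (6.4648, 53.1653) (2.3945, 68) (0, 68)]  |A|=87.2687
7. ⊥bis P1·P6 via (4.935,30.6): [(0, 46.4965) (6.4648, 53.1653) (2.3945, 68) (0, 68)]  |A|=87.2687
8. canonical 4-gon: [(0, 46.4965) (6.4648, 53.1653) (2.3945, 68) (0, 68)]
9. shoelace: 87.2687

Area of P1's cell: 87.2687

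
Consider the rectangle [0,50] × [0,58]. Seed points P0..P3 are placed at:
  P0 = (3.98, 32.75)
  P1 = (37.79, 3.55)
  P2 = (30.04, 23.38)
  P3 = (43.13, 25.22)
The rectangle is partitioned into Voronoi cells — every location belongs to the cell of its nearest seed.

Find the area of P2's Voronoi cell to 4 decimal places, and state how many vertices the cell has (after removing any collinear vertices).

1. box [0,50]×[0,58]: [(0, 0) (50, 0) (50, 58) (0, 58)]
2. ⊥bis P2·P0 via (17.01,28.065): [(6.9191, 0) (50, 0) (50, 58) (27.7733, 58)]  |A|=1893.9213
3. ⊥bis P2·P1 via (33.915,13.465): [(8.1383, 3.3909) (50, 19.7514) (50, 58) (27.7733, 58)]  |A|=1407.4669
4. ⊥bis P2·P3 via (36.585,24.3): [(8.1383, 3.3909) (37.8897, 15.0184) (31.8479, 58) (27.7733, 58)]  |A|=785.7629
5. canonical 4-gon: [(8.1383, 3.3909) (37.8897, 15.0184) (31.8479, 58) (27.7733, 58)]
6. shoelace: 785.7629

Area of P2's cell: 785.7629 (4 vertices)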